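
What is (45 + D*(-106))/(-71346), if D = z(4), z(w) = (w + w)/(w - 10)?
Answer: -559/214038 ≈ -0.0026117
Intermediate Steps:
z(w) = 2*w/(-10 + w) (z(w) = (2*w)/(-10 + w) = 2*w/(-10 + w))
D = -4/3 (D = 2*4/(-10 + 4) = 2*4/(-6) = 2*4*(-⅙) = -4/3 ≈ -1.3333)
(45 + D*(-106))/(-71346) = (45 - 4/3*(-106))/(-71346) = (45 + 424/3)*(-1/71346) = (559/3)*(-1/71346) = -559/214038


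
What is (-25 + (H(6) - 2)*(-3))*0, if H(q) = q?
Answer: 0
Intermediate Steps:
(-25 + (H(6) - 2)*(-3))*0 = (-25 + (6 - 2)*(-3))*0 = (-25 + 4*(-3))*0 = (-25 - 12)*0 = -37*0 = 0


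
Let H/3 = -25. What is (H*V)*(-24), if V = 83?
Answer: 149400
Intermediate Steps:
H = -75 (H = 3*(-25) = -75)
(H*V)*(-24) = -75*83*(-24) = -6225*(-24) = 149400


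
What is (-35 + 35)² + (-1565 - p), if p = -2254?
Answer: 689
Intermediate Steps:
(-35 + 35)² + (-1565 - p) = (-35 + 35)² + (-1565 - 1*(-2254)) = 0² + (-1565 + 2254) = 0 + 689 = 689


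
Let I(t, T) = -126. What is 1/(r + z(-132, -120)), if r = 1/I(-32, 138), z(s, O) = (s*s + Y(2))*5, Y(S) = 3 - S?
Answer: 126/10977749 ≈ 1.1478e-5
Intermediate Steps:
z(s, O) = 5 + 5*s**2 (z(s, O) = (s*s + (3 - 1*2))*5 = (s**2 + (3 - 2))*5 = (s**2 + 1)*5 = (1 + s**2)*5 = 5 + 5*s**2)
r = -1/126 (r = 1/(-126) = -1/126 ≈ -0.0079365)
1/(r + z(-132, -120)) = 1/(-1/126 + (5 + 5*(-132)**2)) = 1/(-1/126 + (5 + 5*17424)) = 1/(-1/126 + (5 + 87120)) = 1/(-1/126 + 87125) = 1/(10977749/126) = 126/10977749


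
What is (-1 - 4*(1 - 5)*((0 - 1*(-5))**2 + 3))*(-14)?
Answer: -6258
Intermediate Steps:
(-1 - 4*(1 - 5)*((0 - 1*(-5))**2 + 3))*(-14) = (-1 - (-16)*((0 + 5)**2 + 3))*(-14) = (-1 - (-16)*(5**2 + 3))*(-14) = (-1 - (-16)*(25 + 3))*(-14) = (-1 - (-16)*28)*(-14) = (-1 - 4*(-112))*(-14) = (-1 + 448)*(-14) = 447*(-14) = -6258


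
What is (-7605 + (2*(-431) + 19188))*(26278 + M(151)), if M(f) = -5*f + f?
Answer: 275250954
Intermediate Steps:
M(f) = -4*f
(-7605 + (2*(-431) + 19188))*(26278 + M(151)) = (-7605 + (2*(-431) + 19188))*(26278 - 4*151) = (-7605 + (-862 + 19188))*(26278 - 604) = (-7605 + 18326)*25674 = 10721*25674 = 275250954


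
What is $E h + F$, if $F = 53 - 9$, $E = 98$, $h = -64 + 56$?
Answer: $-740$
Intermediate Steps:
$h = -8$
$F = 44$
$E h + F = 98 \left(-8\right) + 44 = -784 + 44 = -740$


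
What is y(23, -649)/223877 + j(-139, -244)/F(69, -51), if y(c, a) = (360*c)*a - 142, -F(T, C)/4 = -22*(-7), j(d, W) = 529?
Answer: -3428729925/137908232 ≈ -24.862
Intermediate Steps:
F(T, C) = -616 (F(T, C) = -(-88)*(-7) = -4*154 = -616)
y(c, a) = -142 + 360*a*c (y(c, a) = 360*a*c - 142 = -142 + 360*a*c)
y(23, -649)/223877 + j(-139, -244)/F(69, -51) = (-142 + 360*(-649)*23)/223877 + 529/(-616) = (-142 - 5373720)*(1/223877) + 529*(-1/616) = -5373862*1/223877 - 529/616 = -5373862/223877 - 529/616 = -3428729925/137908232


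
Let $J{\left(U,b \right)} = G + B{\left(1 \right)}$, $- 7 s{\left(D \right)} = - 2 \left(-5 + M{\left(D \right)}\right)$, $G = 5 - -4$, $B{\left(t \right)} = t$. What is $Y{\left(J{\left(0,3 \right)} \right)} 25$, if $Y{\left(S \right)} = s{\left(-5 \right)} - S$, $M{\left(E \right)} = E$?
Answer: $- \frac{2250}{7} \approx -321.43$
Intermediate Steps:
$G = 9$ ($G = 5 + 4 = 9$)
$s{\left(D \right)} = - \frac{10}{7} + \frac{2 D}{7}$ ($s{\left(D \right)} = - \frac{\left(-2\right) \left(-5 + D\right)}{7} = - \frac{10 - 2 D}{7} = - \frac{10}{7} + \frac{2 D}{7}$)
$J{\left(U,b \right)} = 10$ ($J{\left(U,b \right)} = 9 + 1 = 10$)
$Y{\left(S \right)} = - \frac{20}{7} - S$ ($Y{\left(S \right)} = \left(- \frac{10}{7} + \frac{2}{7} \left(-5\right)\right) - S = \left(- \frac{10}{7} - \frac{10}{7}\right) - S = - \frac{20}{7} - S$)
$Y{\left(J{\left(0,3 \right)} \right)} 25 = \left(- \frac{20}{7} - 10\right) 25 = \left(- \frac{90}{7}\right) 25 = - \frac{2250}{7}$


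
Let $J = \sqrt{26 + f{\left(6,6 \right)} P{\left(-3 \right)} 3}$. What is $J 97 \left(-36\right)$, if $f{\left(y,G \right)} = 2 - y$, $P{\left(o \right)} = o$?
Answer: $- 3492 \sqrt{62} \approx -27496.0$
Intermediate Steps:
$J = \sqrt{62}$ ($J = \sqrt{26 + \left(2 - 6\right) \left(-3\right) 3} = \sqrt{26 + \left(-4\right) \left(-3\right) 3} = \sqrt{26 + 12 \cdot 3} = \sqrt{26 + 36} = \sqrt{62} \approx 7.874$)
$J 97 \left(-36\right) = \sqrt{62} \cdot 97 \left(-36\right) = 97 \sqrt{62} \left(-36\right) = - 3492 \sqrt{62}$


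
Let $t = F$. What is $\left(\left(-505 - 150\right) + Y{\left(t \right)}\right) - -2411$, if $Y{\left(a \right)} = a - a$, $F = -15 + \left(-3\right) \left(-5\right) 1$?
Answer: $1756$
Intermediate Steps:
$F = 0$ ($F = -15 + 15 \cdot 1 = -15 + 15 = 0$)
$t = 0$
$Y{\left(a \right)} = 0$
$\left(\left(-505 - 150\right) + Y{\left(t \right)}\right) - -2411 = \left(\left(-505 - 150\right) + 0\right) - -2411 = \left(-655 + 0\right) + 2411 = -655 + 2411 = 1756$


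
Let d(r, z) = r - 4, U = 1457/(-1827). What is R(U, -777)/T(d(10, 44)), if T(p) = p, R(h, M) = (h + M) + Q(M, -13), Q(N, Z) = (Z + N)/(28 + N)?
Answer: -75922331/586467 ≈ -129.46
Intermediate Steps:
U = -1457/1827 (U = 1457*(-1/1827) = -1457/1827 ≈ -0.79748)
Q(N, Z) = (N + Z)/(28 + N)
d(r, z) = -4 + r
R(h, M) = M + h + (-13 + M)/(28 + M) (R(h, M) = (h + M) + (M - 13)/(28 + M) = (M + h) + (-13 + M)/(28 + M) = M + h + (-13 + M)/(28 + M))
R(U, -777)/T(d(10, 44)) = ((-13 - 777 + (28 - 777)*(-777 - 1457/1827))/(28 - 777))/(-4 + 10) = ((-13 - 777 - 749*(-1421036/1827))/(-749))/6 = -(-13 - 777 + 152050852/261)/749*(1/6) = -1/749*151844662/261*(1/6) = -151844662/195489*1/6 = -75922331/586467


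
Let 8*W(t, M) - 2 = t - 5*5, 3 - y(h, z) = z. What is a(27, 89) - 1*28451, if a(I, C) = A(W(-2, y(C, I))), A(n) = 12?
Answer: -28439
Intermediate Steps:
y(h, z) = 3 - z
W(t, M) = -23/8 + t/8 (W(t, M) = 1/4 + (t - 5*5)/8 = 1/4 + (t - 1*25)/8 = 1/4 + (t - 25)/8 = 1/4 + (-25 + t)/8 = 1/4 + (-25/8 + t/8) = -23/8 + t/8)
a(I, C) = 12
a(27, 89) - 1*28451 = 12 - 1*28451 = 12 - 28451 = -28439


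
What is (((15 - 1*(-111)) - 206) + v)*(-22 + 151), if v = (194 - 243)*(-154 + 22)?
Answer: 824052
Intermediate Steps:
v = 6468 (v = -49*(-132) = 6468)
(((15 - 1*(-111)) - 206) + v)*(-22 + 151) = (((15 - 1*(-111)) - 206) + 6468)*(-22 + 151) = (((15 + 111) - 206) + 6468)*129 = ((126 - 206) + 6468)*129 = (-80 + 6468)*129 = 6388*129 = 824052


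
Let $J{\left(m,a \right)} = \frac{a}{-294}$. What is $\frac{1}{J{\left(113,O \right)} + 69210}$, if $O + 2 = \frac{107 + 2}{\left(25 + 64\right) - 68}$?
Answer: $\frac{6174}{427302473} \approx 1.4449 \cdot 10^{-5}$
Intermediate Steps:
$O = \frac{67}{21}$ ($O = -2 + \frac{107 + 2}{\left(25 + 64\right) - 68} = -2 + \frac{109}{89 - 68} = -2 + \frac{109}{21} = \frac{67}{21} \approx 3.1905$)
$J{\left(m,a \right)} = - \frac{a}{294}$ ($J{\left(m,a \right)} = a \left(- \frac{1}{294}\right) = - \frac{a}{294}$)
$\frac{1}{J{\left(113,O \right)} + 69210} = \frac{1}{\left(- \frac{1}{294}\right) \frac{67}{21} + 69210} = \frac{1}{- \frac{67}{6174} + 69210} = \frac{1}{\frac{427302473}{6174}} = \frac{6174}{427302473}$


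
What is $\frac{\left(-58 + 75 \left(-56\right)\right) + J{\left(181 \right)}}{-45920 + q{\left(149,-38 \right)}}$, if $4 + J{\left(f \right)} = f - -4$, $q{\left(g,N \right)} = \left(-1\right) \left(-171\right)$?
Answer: $\frac{4077}{45749} \approx 0.089117$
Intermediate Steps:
$q{\left(g,N \right)} = 171$
$J{\left(f \right)} = f$ ($J{\left(f \right)} = -4 + \left(f - -4\right) = -4 + \left(f + 4\right) = -4 + \left(4 + f\right) = f$)
$\frac{\left(-58 + 75 \left(-56\right)\right) + J{\left(181 \right)}}{-45920 + q{\left(149,-38 \right)}} = \frac{\left(-58 + 75 \left(-56\right)\right) + 181}{-45920 + 171} = \frac{\left(-58 - 4200\right) + 181}{-45749} = \left(-4258 + 181\right) \left(- \frac{1}{45749}\right) = \left(-4077\right) \left(- \frac{1}{45749}\right) = \frac{4077}{45749}$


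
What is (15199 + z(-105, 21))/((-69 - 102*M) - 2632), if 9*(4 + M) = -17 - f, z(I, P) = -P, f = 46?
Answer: -15178/1579 ≈ -9.6124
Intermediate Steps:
M = -11 (M = -4 + (-17 - 1*46)/9 = -4 + (-17 - 46)/9 = -4 + (⅑)*(-63) = -4 - 7 = -11)
(15199 + z(-105, 21))/((-69 - 102*M) - 2632) = (15199 - 1*21)/((-69 - 102*(-11)) - 2632) = (15199 - 21)/((-69 + 1122) - 2632) = 15178/(1053 - 2632) = 15178/(-1579) = 15178*(-1/1579) = -15178/1579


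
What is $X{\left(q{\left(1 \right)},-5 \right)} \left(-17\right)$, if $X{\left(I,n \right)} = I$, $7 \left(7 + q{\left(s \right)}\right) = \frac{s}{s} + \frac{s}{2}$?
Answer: $\frac{1615}{14} \approx 115.36$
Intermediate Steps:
$q{\left(s \right)} = - \frac{48}{7} + \frac{s}{14}$ ($q{\left(s \right)} = -7 + \frac{\frac{s}{s} + \frac{s}{2}}{7} = -7 + \frac{1 + s \frac{1}{2}}{7} = -7 + \frac{1 + \frac{s}{2}}{7} = -7 + \left(\frac{1}{7} + \frac{s}{14}\right) = - \frac{48}{7} + \frac{s}{14}$)
$X{\left(q{\left(1 \right)},-5 \right)} \left(-17\right) = \left(- \frac{48}{7} + \frac{1}{14} \cdot 1\right) \left(-17\right) = \left(- \frac{48}{7} + \frac{1}{14}\right) \left(-17\right) = \left(- \frac{95}{14}\right) \left(-17\right) = \frac{1615}{14}$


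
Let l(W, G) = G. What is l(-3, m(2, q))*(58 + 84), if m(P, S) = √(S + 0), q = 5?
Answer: 142*√5 ≈ 317.52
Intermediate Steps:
m(P, S) = √S
l(-3, m(2, q))*(58 + 84) = √5*(58 + 84) = √5*142 = 142*√5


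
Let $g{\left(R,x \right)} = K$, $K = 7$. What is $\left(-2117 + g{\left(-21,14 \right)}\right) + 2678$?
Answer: $568$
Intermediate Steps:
$g{\left(R,x \right)} = 7$
$\left(-2117 + g{\left(-21,14 \right)}\right) + 2678 = \left(-2117 + 7\right) + 2678 = -2110 + 2678 = 568$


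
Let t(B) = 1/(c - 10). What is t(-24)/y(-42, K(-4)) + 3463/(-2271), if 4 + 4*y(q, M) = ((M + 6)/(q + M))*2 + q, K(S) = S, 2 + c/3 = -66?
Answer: -196334497/128788410 ≈ -1.5245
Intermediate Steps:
c = -204 (c = -6 + 3*(-66) = -6 - 198 = -204)
t(B) = -1/214 (t(B) = 1/(-204 - 10) = 1/(-214) = -1/214)
y(q, M) = -1 + q/4 + (6 + M)/(2*(M + q)) (y(q, M) = -1 + (((M + 6)/(q + M))*2 + q)/4 = -1 + (((6 + M)/(M + q))*2 + q)/4 = -1 + (2*(6 + M)/(M + q) + q)/4 = -1 + (q + 2*(6 + M)/(M + q))/4 = -1 + (q/4 + (6 + M)/(2*(M + q))) = -1 + q/4 + (6 + M)/(2*(M + q)))
t(-24)/y(-42, K(-4)) + 3463/(-2271) = -(-4 - 42)/(3 - 1*(-42) - 1/2*(-4) + (1/4)*(-42)**2 + (1/4)*(-4)*(-42))/214 + 3463/(-2271) = -(-46/(3 + 42 + 2 + (1/4)*1764 + 42))/214 + 3463*(-1/2271) = -(-46/(3 + 42 + 2 + 441 + 42))/214 - 3463/2271 = -1/(214*((-1/46*530))) - 3463/2271 = -1/(214*(-265/23)) - 3463/2271 = -1/214*(-23/265) - 3463/2271 = 23/56710 - 3463/2271 = -196334497/128788410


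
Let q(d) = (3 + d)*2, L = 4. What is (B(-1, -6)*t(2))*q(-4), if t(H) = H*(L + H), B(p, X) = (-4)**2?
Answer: -384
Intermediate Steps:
q(d) = 6 + 2*d
B(p, X) = 16
t(H) = H*(4 + H)
(B(-1, -6)*t(2))*q(-4) = (16*(2*(4 + 2)))*(6 + 2*(-4)) = (16*(2*6))*(6 - 8) = (16*12)*(-2) = 192*(-2) = -384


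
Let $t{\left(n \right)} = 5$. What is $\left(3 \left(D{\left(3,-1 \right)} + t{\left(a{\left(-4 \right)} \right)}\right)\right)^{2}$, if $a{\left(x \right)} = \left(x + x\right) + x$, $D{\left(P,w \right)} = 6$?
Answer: $1089$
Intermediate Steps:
$a{\left(x \right)} = 3 x$ ($a{\left(x \right)} = 2 x + x = 3 x$)
$\left(3 \left(D{\left(3,-1 \right)} + t{\left(a{\left(-4 \right)} \right)}\right)\right)^{2} = \left(3 \left(6 + 5\right)\right)^{2} = \left(3 \cdot 11\right)^{2} = 33^{2} = 1089$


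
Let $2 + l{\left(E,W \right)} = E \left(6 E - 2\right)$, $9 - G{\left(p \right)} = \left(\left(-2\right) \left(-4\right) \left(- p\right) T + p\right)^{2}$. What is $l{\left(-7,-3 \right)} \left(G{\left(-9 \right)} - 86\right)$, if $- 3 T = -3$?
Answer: $-1238076$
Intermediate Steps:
$T = 1$ ($T = \left(- \frac{1}{3}\right) \left(-3\right) = 1$)
$G{\left(p \right)} = 9 - 49 p^{2}$ ($G{\left(p \right)} = 9 - \left(\left(-2\right) \left(-4\right) \left(- p\right) 1 + p\right)^{2} = 9 - \left(8 \left(- p\right) 1 + p\right)^{2} = 9 - \left(- 8 p 1 + p\right)^{2} = 9 - \left(- 8 p + p\right)^{2} = 9 - \left(- 7 p\right)^{2} = 9 - 49 p^{2}$)
$l{\left(E,W \right)} = -2 + E \left(-2 + 6 E\right)$ ($l{\left(E,W \right)} = -2 + E \left(6 E - 2\right) = -2 + E \left(-2 + 6 E\right)$)
$l{\left(-7,-3 \right)} \left(G{\left(-9 \right)} - 86\right) = \left(-2 - -14 + 6 \left(-7\right)^{2}\right) \left(\left(9 - 49 \left(-9\right)^{2}\right) - 86\right) = \left(-2 + 14 + 6 \cdot 49\right) \left(\left(9 - 3969\right) - 86\right) = \left(-2 + 14 + 294\right) \left(\left(9 - 3969\right) - 86\right) = 306 \left(-3960 - 86\right) = 306 \left(-4046\right) = -1238076$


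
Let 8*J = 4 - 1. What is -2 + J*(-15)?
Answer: -61/8 ≈ -7.6250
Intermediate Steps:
J = 3/8 (J = (4 - 1)/8 = (⅛)*3 = 3/8 ≈ 0.37500)
-2 + J*(-15) = -2 + (3/8)*(-15) = -2 - 45/8 = -61/8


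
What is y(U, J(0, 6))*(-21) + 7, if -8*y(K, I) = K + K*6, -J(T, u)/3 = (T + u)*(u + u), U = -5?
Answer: -679/8 ≈ -84.875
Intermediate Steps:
J(T, u) = -6*u*(T + u) (J(T, u) = -3*(T + u)*(u + u) = -3*(T + u)*2*u = -6*u*(T + u))
y(K, I) = -7*K/8 (y(K, I) = -(K + K*6)/8 = -(K + 6*K)/8 = -7*K/8)
y(U, J(0, 6))*(-21) + 7 = -7/8*(-5)*(-21) + 7 = (35/8)*(-21) + 7 = -735/8 + 7 = -679/8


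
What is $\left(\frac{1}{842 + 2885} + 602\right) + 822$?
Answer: $\frac{5307249}{3727} \approx 1424.0$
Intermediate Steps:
$\left(\frac{1}{842 + 2885} + 602\right) + 822 = \left(\frac{1}{3727} + 602\right) + 822 = \frac{2243655}{3727} + 822 = \frac{5307249}{3727}$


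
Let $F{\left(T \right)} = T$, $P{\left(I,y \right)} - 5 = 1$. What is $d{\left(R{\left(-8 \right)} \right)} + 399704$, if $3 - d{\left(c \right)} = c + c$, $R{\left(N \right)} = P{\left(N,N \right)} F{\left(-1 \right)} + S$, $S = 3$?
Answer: $399713$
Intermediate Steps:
$P{\left(I,y \right)} = 6$ ($P{\left(I,y \right)} = 5 + 1 = 6$)
$R{\left(N \right)} = -3$ ($R{\left(N \right)} = 6 \left(-1\right) + 3 = -6 + 3 = -3$)
$d{\left(c \right)} = 3 - 2 c$ ($d{\left(c \right)} = 3 - \left(c + c\right) = 3 - 2 c$)
$d{\left(R{\left(-8 \right)} \right)} + 399704 = \left(3 - -6\right) + 399704 = \left(3 + 6\right) + 399704 = 9 + 399704 = 399713$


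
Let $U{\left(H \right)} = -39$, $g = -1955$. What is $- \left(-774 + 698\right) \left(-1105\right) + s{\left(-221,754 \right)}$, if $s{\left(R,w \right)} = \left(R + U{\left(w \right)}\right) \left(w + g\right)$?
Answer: $228280$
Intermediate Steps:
$s{\left(R,w \right)} = \left(-1955 + w\right) \left(-39 + R\right)$ ($s{\left(R,w \right)} = \left(R - 39\right) \left(w - 1955\right) = \left(-39 + R\right) \left(-1955 + w\right) = \left(-1955 + w\right) \left(-39 + R\right)$)
$- \left(-774 + 698\right) \left(-1105\right) + s{\left(-221,754 \right)} = - \left(-774 + 698\right) \left(-1105\right) - -312260 = - \left(-76\right) \left(-1105\right) + \left(76245 + 432055 - 29406 - 166634\right) = \left(-1\right) 83980 + 312260 = -83980 + 312260 = 228280$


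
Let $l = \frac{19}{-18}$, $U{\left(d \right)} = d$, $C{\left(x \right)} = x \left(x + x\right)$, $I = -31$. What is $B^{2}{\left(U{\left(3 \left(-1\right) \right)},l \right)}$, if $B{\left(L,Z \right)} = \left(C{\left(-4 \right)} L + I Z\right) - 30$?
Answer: $\frac{2819041}{324} \approx 8700.8$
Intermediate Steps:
$C{\left(x \right)} = 2 x^{2}$ ($C{\left(x \right)} = x 2 x = 2 x^{2}$)
$l = - \frac{19}{18}$ ($l = 19 \left(- \frac{1}{18}\right) = - \frac{19}{18} \approx -1.0556$)
$B{\left(L,Z \right)} = -30 - 31 Z + 32 L$ ($B{\left(L,Z \right)} = \left(2 \left(-4\right)^{2} L - 31 Z\right) - 30 = \left(2 \cdot 16 L - 31 Z\right) - 30 = \left(32 L - 31 Z\right) - 30 = \left(- 31 Z + 32 L\right) - 30 = -30 - 31 Z + 32 L$)
$B^{2}{\left(U{\left(3 \left(-1\right) \right)},l \right)} = \left(-30 - - \frac{589}{18} + 32 \cdot 3 \left(-1\right)\right)^{2} = \left(-30 + \frac{589}{18} + 32 \left(-3\right)\right)^{2} = \left(-30 + \frac{589}{18} - 96\right)^{2} = \left(- \frac{1679}{18}\right)^{2} = \frac{2819041}{324}$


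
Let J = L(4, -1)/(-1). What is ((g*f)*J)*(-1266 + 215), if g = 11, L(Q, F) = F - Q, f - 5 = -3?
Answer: -115610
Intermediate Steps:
f = 2 (f = 5 - 3 = 2)
J = 5 (J = (-1 - 1*4)/(-1) = (-1 - 4)*(-1) = -5*(-1) = 5)
((g*f)*J)*(-1266 + 215) = ((11*2)*5)*(-1266 + 215) = (22*5)*(-1051) = 110*(-1051) = -115610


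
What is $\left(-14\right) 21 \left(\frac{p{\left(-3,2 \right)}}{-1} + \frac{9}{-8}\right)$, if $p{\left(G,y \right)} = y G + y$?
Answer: $- \frac{3381}{4} \approx -845.25$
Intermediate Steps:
$p{\left(G,y \right)} = y + G y$ ($p{\left(G,y \right)} = G y + y = y + G y$)
$\left(-14\right) 21 \left(\frac{p{\left(-3,2 \right)}}{-1} + \frac{9}{-8}\right) = \left(-14\right) 21 \left(\frac{2 \left(1 - 3\right)}{-1} + \frac{9}{-8}\right) = - 294 \left(2 \left(-2\right) \left(-1\right) + 9 \left(- \frac{1}{8}\right)\right) = - 294 \left(\left(-4\right) \left(-1\right) - \frac{9}{8}\right) = - 294 \left(4 - \frac{9}{8}\right) = \left(-294\right) \frac{23}{8} = - \frac{3381}{4}$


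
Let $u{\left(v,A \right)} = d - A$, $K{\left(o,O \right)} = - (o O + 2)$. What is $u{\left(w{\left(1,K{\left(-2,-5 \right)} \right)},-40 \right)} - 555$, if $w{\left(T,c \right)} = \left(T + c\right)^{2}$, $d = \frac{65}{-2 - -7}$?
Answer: $-502$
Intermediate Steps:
$K{\left(o,O \right)} = -2 - O o$ ($K{\left(o,O \right)} = - (O o + 2) = - (2 + O o) = -2 - O o$)
$d = 13$ ($d = \frac{65}{-2 + 7} = \frac{65}{5} = 65 \cdot \frac{1}{5} = 13$)
$u{\left(v,A \right)} = 13 - A$
$u{\left(w{\left(1,K{\left(-2,-5 \right)} \right)},-40 \right)} - 555 = \left(13 - -40\right) - 555 = \left(13 + 40\right) - 555 = 53 - 555 = -502$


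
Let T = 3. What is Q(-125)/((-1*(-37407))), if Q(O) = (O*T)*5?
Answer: -625/12469 ≈ -0.050124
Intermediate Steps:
Q(O) = 15*O (Q(O) = (O*3)*5 = (3*O)*5 = 15*O)
Q(-125)/((-1*(-37407))) = (15*(-125))/((-1*(-37407))) = -1875/37407 = -1875*1/37407 = -625/12469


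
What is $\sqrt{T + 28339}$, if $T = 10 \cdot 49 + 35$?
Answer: $8 \sqrt{451} \approx 169.89$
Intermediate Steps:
$T = 525$ ($T = 490 + 35 = 525$)
$\sqrt{T + 28339} = \sqrt{525 + 28339} = \sqrt{28864} = 8 \sqrt{451}$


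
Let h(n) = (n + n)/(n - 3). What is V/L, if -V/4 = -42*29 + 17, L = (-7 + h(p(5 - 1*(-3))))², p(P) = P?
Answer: 120100/361 ≈ 332.69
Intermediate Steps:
h(n) = 2*n/(-3 + n) (h(n) = (2*n)/(-3 + n) = 2*n/(-3 + n))
L = 361/25 (L = (-7 + 2*(5 - 1*(-3))/(-3 + (5 - 1*(-3))))² = (-7 + 2*(5 + 3)/(-3 + (5 + 3)))² = (-7 + 2*8/(-3 + 8))² = (-7 + 2*8/5)² = (-7 + 2*8*(⅕))² = (-7 + 16/5)² = (-19/5)² = 361/25 ≈ 14.440)
V = 4804 (V = -4*(-42*29 + 17) = -4*(-1218 + 17) = -4*(-1201) = 4804)
V/L = 4804/(361/25) = 4804*(25/361) = 120100/361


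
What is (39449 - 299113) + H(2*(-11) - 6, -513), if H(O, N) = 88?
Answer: -259576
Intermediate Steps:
(39449 - 299113) + H(2*(-11) - 6, -513) = (39449 - 299113) + 88 = -259664 + 88 = -259576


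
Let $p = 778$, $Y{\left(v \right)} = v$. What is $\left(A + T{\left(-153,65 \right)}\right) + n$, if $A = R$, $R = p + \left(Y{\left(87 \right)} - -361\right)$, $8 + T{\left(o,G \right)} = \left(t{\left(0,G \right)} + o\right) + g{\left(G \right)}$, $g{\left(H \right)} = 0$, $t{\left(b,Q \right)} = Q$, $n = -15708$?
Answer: $-14578$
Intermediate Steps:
$T{\left(o,G \right)} = -8 + G + o$ ($T{\left(o,G \right)} = -8 + \left(\left(G + o\right) + 0\right) = -8 + \left(G + o\right) = -8 + G + o$)
$R = 1226$ ($R = 778 + \left(87 - -361\right) = 778 + \left(87 + 361\right) = 778 + 448 = 1226$)
$A = 1226$
$\left(A + T{\left(-153,65 \right)}\right) + n = \left(1226 - 96\right) - 15708 = 1130 - 15708 = -14578$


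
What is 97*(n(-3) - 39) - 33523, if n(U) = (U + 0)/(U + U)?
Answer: -74515/2 ≈ -37258.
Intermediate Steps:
n(U) = ½ (n(U) = U/((2*U)) = U*(1/(2*U)) = ½)
97*(n(-3) - 39) - 33523 = 97*(½ - 39) - 33523 = 97*(-77/2) - 33523 = -7469/2 - 33523 = -74515/2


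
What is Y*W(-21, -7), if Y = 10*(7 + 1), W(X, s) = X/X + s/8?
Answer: 10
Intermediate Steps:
W(X, s) = 1 + s/8 (W(X, s) = 1 + s*(⅛) = 1 + s/8)
Y = 80 (Y = 10*8 = 80)
Y*W(-21, -7) = 80*(1 + (⅛)*(-7)) = 80*(1 - 7/8) = 80*(⅛) = 10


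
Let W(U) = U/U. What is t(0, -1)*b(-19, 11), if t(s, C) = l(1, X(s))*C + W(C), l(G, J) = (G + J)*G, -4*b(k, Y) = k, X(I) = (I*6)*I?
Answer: 0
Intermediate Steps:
X(I) = 6*I² (X(I) = (6*I)*I = 6*I²)
b(k, Y) = -k/4
W(U) = 1
l(G, J) = G*(G + J)
t(s, C) = 1 + C*(1 + 6*s²) (t(s, C) = (1*(1 + 6*s²))*C + 1 = (1 + 6*s²)*C + 1 = C*(1 + 6*s²) + 1 = 1 + C*(1 + 6*s²))
t(0, -1)*b(-19, 11) = (1 - (1 + 6*0²))*(-¼*(-19)) = (1 - (1 + 6*0))*(19/4) = (1 - (1 + 0))*(19/4) = (1 - 1*1)*(19/4) = (1 - 1)*(19/4) = 0*(19/4) = 0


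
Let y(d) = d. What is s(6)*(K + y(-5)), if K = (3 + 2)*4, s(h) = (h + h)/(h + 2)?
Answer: 45/2 ≈ 22.500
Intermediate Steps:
s(h) = 2*h/(2 + h) (s(h) = (2*h)/(2 + h) = 2*h/(2 + h))
K = 20 (K = 5*4 = 20)
s(6)*(K + y(-5)) = (2*6/(2 + 6))*(20 - 5) = (2*6/8)*15 = (2*6*(⅛))*15 = (3/2)*15 = 45/2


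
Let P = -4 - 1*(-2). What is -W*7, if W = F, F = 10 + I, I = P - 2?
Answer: -42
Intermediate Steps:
P = -2 (P = -4 + 2 = -2)
I = -4 (I = -2 - 2 = -4)
F = 6 (F = 10 - 4 = 6)
W = 6
-W*7 = -1*6*7 = -6*7 = -42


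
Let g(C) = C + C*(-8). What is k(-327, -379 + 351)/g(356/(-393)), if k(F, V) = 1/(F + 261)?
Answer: -131/54824 ≈ -0.0023895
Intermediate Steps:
k(F, V) = 1/(261 + F)
g(C) = -7*C (g(C) = C - 8*C = -7*C)
k(-327, -379 + 351)/g(356/(-393)) = 1/((261 - 327)*((-2492/(-393)))) = 1/((-66)*((-2492*(-1)/393))) = -1/(66*((-7*(-356/393)))) = -1/(66*2492/393) = -1/66*393/2492 = -131/54824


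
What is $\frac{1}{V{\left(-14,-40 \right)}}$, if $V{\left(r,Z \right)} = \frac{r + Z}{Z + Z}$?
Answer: $\frac{40}{27} \approx 1.4815$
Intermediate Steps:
$V{\left(r,Z \right)} = \frac{Z + r}{2 Z}$
$\frac{1}{V{\left(-14,-40 \right)}} = \frac{1}{\frac{1}{2} \frac{1}{-40} \left(-40 - 14\right)} = \frac{1}{\frac{1}{2} \left(- \frac{1}{40}\right) \left(-54\right)} = \frac{1}{\frac{27}{40}} = \frac{40}{27}$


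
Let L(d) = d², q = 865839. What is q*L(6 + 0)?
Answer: 31170204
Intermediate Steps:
q*L(6 + 0) = 865839*(6 + 0)² = 865839*6² = 865839*36 = 31170204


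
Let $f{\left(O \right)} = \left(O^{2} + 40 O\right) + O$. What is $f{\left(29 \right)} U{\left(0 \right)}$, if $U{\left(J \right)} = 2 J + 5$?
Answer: $10150$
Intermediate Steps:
$f{\left(O \right)} = O^{2} + 41 O$
$U{\left(J \right)} = 5 + 2 J$
$f{\left(29 \right)} U{\left(0 \right)} = 29 \left(41 + 29\right) \left(5 + 2 \cdot 0\right) = 29 \cdot 70 \left(5 + 0\right) = 2030 \cdot 5 = 10150$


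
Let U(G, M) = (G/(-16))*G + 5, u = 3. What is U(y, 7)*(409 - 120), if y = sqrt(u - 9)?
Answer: 12427/8 ≈ 1553.4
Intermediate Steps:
y = I*sqrt(6) (y = sqrt(3 - 9) = sqrt(-6) = I*sqrt(6) ≈ 2.4495*I)
U(G, M) = 5 - G**2/16 (U(G, M) = (G*(-1/16))*G + 5 = (-G/16)*G + 5 = -G**2/16 + 5 = 5 - G**2/16)
U(y, 7)*(409 - 120) = (5 - (I*sqrt(6))**2/16)*(409 - 120) = (5 - 1/16*(-6))*289 = (5 + 3/8)*289 = (43/8)*289 = 12427/8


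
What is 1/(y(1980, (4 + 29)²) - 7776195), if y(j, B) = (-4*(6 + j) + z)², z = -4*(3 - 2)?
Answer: 1/55394509 ≈ 1.8052e-8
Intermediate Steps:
z = -4 (z = -4*1 = -4)
y(j, B) = (-28 - 4*j)² (y(j, B) = (-4*(6 + j) - 4)² = ((-24 - 4*j) - 4)² = (-28 - 4*j)²)
1/(y(1980, (4 + 29)²) - 7776195) = 1/(16*(7 + 1980)² - 7776195) = 1/(16*1987² - 7776195) = 1/(16*3948169 - 7776195) = 1/(63170704 - 7776195) = 1/55394509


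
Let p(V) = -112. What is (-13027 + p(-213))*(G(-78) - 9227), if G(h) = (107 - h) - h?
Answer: 117777996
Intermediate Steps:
G(h) = 107 - 2*h
(-13027 + p(-213))*(G(-78) - 9227) = (-13027 - 112)*((107 - 2*(-78)) - 9227) = -13139*((107 + 156) - 9227) = -13139*(263 - 9227) = -13139*(-8964) = 117777996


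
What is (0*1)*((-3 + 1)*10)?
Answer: 0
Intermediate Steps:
(0*1)*((-3 + 1)*10) = 0*(-2*10) = 0*(-20) = 0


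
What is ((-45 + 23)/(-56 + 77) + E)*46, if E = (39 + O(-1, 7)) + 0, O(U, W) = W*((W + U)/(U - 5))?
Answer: 29900/21 ≈ 1423.8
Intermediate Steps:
O(U, W) = W*(U + W)/(-5 + U) (O(U, W) = W*((U + W)/(-5 + U)) = W*(U + W)/(-5 + U))
E = 32 (E = (39 + 7*(-1 + 7)/(-5 - 1)) + 0 = (39 + 7*6/(-6)) + 0 = (39 + 7*(-⅙)*6) + 0 = (39 - 7) + 0 = 32 + 0 = 32)
((-45 + 23)/(-56 + 77) + E)*46 = ((-45 + 23)/(-56 + 77) + 32)*46 = (-22/21 + 32)*46 = (650/21)*46 = 29900/21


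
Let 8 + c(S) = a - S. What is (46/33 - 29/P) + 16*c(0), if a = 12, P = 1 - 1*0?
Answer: 1201/33 ≈ 36.394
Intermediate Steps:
P = 1 (P = 1 + 0 = 1)
c(S) = 4 - S (c(S) = -8 + (12 - S) = 4 - S)
(46/33 - 29/P) + 16*c(0) = (46/33 - 29/1) + 16*(4 - 1*0) = (46*(1/33) - 29*1) + 16*(4 + 0) = (46/33 - 29) + 16*4 = -911/33 + 64 = 1201/33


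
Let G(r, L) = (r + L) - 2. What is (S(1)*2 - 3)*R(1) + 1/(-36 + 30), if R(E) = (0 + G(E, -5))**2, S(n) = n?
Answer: -217/6 ≈ -36.167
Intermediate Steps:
G(r, L) = -2 + L + r (G(r, L) = (L + r) - 2 = -2 + L + r)
R(E) = (-7 + E)**2 (R(E) = (0 + (-2 - 5 + E))**2 = (0 + (-7 + E))**2 = (-7 + E)**2)
(S(1)*2 - 3)*R(1) + 1/(-36 + 30) = (1*2 - 3)*(-7 + 1)**2 + 1/(-36 + 30) = (2 - 3)*(-6)**2 + 1/(-6) = -1*36 - 1/6 = -36 - 1/6 = -217/6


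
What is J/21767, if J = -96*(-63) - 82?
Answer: 5966/21767 ≈ 0.27408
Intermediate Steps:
J = 5966 (J = 6048 - 82 = 5966)
J/21767 = 5966/21767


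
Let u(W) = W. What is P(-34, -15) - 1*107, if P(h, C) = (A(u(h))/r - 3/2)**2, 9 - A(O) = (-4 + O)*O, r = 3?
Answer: 6626773/36 ≈ 1.8408e+5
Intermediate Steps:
A(O) = 9 - O*(-4 + O) (A(O) = 9 - (-4 + O)*O = 9 - O*(-4 + O))
P(h, C) = (3/2 - h**2/3 + 4*h/3)**2 (P(h, C) = ((9 - h**2 + 4*h)/3 - 3/2)**2 = ((9 - h**2 + 4*h)*(1/3) - 3*1/2)**2 = ((3 - h**2/3 + 4*h/3) - 3/2)**2 = (3/2 - h**2/3 + 4*h/3)**2)
P(-34, -15) - 1*107 = (9 - 2*(-34)**2 + 8*(-34))**2/36 - 1*107 = (9 - 2*1156 - 272)**2/36 - 107 = (9 - 2312 - 272)**2/36 - 107 = (1/36)*(-2575)**2 - 107 = (1/36)*6630625 - 107 = 6630625/36 - 107 = 6626773/36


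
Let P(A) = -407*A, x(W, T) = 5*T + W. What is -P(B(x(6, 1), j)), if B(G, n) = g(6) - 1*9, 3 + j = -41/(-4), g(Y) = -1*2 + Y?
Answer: -2035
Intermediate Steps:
g(Y) = -2 + Y
j = 29/4 (j = -3 - 41/(-4) = -3 - 41*(-¼) = -3 + 41/4 = 29/4 ≈ 7.2500)
x(W, T) = W + 5*T
B(G, n) = -5 (B(G, n) = (-2 + 6) - 1*9 = 4 - 9 = -5)
-P(B(x(6, 1), j)) = -(-407)*(-5) = -1*2035 = -2035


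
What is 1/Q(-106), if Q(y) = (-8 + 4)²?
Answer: 1/16 ≈ 0.062500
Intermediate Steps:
Q(y) = 16 (Q(y) = (-4)² = 16)
1/Q(-106) = 1/16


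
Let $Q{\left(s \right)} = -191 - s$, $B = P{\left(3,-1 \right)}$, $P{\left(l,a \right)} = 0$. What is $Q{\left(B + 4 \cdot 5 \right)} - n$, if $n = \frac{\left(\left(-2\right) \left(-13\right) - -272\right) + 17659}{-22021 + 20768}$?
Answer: $- \frac{246426}{1253} \approx -196.67$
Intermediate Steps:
$B = 0$
$n = - \frac{17957}{1253}$ ($n = \frac{\left(26 + 272\right) + 17659}{-1253} = \left(298 + 17659\right) \left(- \frac{1}{1253}\right) = 17957 \left(- \frac{1}{1253}\right) = - \frac{17957}{1253} \approx -14.331$)
$Q{\left(B + 4 \cdot 5 \right)} - n = \left(-191 - \left(0 + 4 \cdot 5\right)\right) - - \frac{17957}{1253} = \left(-191 - \left(0 + 20\right)\right) + \frac{17957}{1253} = \left(-191 - 20\right) + \frac{17957}{1253} = -211 + \frac{17957}{1253} = - \frac{246426}{1253}$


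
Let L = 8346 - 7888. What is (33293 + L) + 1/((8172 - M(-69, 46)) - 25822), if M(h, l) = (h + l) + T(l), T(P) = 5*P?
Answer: 602691606/17857 ≈ 33751.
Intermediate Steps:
M(h, l) = h + 6*l (M(h, l) = (h + l) + 5*l = h + 6*l)
L = 458
(33293 + L) + 1/((8172 - M(-69, 46)) - 25822) = (33293 + 458) + 1/((8172 - (-69 + 6*46)) - 25822) = 33751 + 1/((8172 - (-69 + 276)) - 25822) = 33751 + 1/((8172 - 1*207) - 25822) = 33751 + 1/((8172 - 207) - 25822) = 33751 + 1/(7965 - 25822) = 33751 + 1/(-17857) = 33751 - 1/17857 = 602691606/17857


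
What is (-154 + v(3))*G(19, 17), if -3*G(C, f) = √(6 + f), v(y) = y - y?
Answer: 154*√23/3 ≈ 246.19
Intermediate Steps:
v(y) = 0
G(C, f) = -√(6 + f)/3
(-154 + v(3))*G(19, 17) = (-154 + 0)*(-√(6 + 17)/3) = -(-154)*√23/3 = 154*√23/3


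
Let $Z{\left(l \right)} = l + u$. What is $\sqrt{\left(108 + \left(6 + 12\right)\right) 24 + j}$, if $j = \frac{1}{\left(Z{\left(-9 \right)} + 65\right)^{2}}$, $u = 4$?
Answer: $\frac{\sqrt{10886401}}{60} \approx 54.991$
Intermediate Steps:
$Z{\left(l \right)} = 4 + l$ ($Z{\left(l \right)} = l + 4 = 4 + l$)
$j = \frac{1}{3600}$ ($j = \frac{1}{\left(\left(4 - 9\right) + 65\right)^{2}} = \frac{1}{\left(-5 + 65\right)^{2}} = \frac{1}{60^{2}} = \frac{1}{3600} \approx 0.00027778$)
$\sqrt{\left(108 + \left(6 + 12\right)\right) 24 + j} = \sqrt{\left(108 + \left(6 + 12\right)\right) 24 + \frac{1}{3600}} = \sqrt{\left(108 + 18\right) 24 + \frac{1}{3600}} = \sqrt{126 \cdot 24 + \frac{1}{3600}} = \sqrt{3024 + \frac{1}{3600}} = \sqrt{\frac{10886401}{3600}} = \frac{\sqrt{10886401}}{60}$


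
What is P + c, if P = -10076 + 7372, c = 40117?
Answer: 37413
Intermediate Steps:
P = -2704
P + c = -2704 + 40117 = 37413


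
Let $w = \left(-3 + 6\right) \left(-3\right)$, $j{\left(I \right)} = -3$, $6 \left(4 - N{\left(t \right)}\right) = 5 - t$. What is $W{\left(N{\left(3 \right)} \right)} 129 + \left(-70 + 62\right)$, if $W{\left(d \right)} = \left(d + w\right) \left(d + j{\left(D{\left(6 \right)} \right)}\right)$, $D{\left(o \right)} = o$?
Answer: $- \frac{1400}{3} \approx -466.67$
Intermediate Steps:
$N{\left(t \right)} = \frac{19}{6} + \frac{t}{6}$ ($N{\left(t \right)} = 4 - \frac{5 - t}{6} = 4 + \left(- \frac{5}{6} + \frac{t}{6}\right) = \frac{19}{6} + \frac{t}{6}$)
$w = -9$ ($w = 3 \left(-3\right) = -9$)
$W{\left(d \right)} = \left(-9 + d\right) \left(-3 + d\right)$ ($W{\left(d \right)} = \left(d - 9\right) \left(d - 3\right) = \left(-9 + d\right) \left(-3 + d\right)$)
$W{\left(N{\left(3 \right)} \right)} 129 + \left(-70 + 62\right) = \left(27 + \left(\frac{19}{6} + \frac{1}{6} \cdot 3\right)^{2} - 12 \left(\frac{19}{6} + \frac{1}{6} \cdot 3\right)\right) 129 + \left(-70 + 62\right) = \left(27 + \left(\frac{19}{6} + \frac{1}{2}\right)^{2} - 12 \left(\frac{19}{6} + \frac{1}{2}\right)\right) 129 - 8 = \left(27 + \left(\frac{11}{3}\right)^{2} - 44\right) 129 - 8 = \left(27 + \frac{121}{9} - 44\right) 129 - 8 = \left(- \frac{32}{9}\right) 129 - 8 = - \frac{1376}{3} - 8 = - \frac{1400}{3}$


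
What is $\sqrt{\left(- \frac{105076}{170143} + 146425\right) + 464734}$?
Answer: $\frac{\sqrt{17692204270224523}}{170143} \approx 781.77$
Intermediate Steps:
$\sqrt{\left(- \frac{105076}{170143} + 146425\right) + 464734} = \sqrt{\frac{24913083699}{170143} + 464734} = \sqrt{\frac{103984320661}{170143}} = \frac{\sqrt{17692204270224523}}{170143}$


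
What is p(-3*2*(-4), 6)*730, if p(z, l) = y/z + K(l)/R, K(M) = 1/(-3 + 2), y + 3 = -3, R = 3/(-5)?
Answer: 6205/6 ≈ 1034.2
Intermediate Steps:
R = -⅗ (R = 3*(-⅕) = -⅗ ≈ -0.60000)
y = -6 (y = -3 - 3 = -6)
K(M) = -1 (K(M) = 1/(-1) = -1)
p(z, l) = 5/3 - 6/z (p(z, l) = -6/z - 1/(-⅗) = -6/z - 1*(-5/3) = -6/z + 5/3 = 5/3 - 6/z)
p(-3*2*(-4), 6)*730 = (5/3 - 6/(-3*2*(-4)))*730 = (5/3 - 6/((-6*(-4))))*730 = (5/3 - 6/24)*730 = (5/3 - 6*1/24)*730 = (5/3 - ¼)*730 = (17/12)*730 = 6205/6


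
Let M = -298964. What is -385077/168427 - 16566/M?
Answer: -8023857039/3596686402 ≈ -2.2309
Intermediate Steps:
-385077/168427 - 16566/M = -385077/168427 - 16566/(-298964) = -385077*1/168427 - 16566*(-1/298964) = -55011/24061 + 8283/149482 = -8023857039/3596686402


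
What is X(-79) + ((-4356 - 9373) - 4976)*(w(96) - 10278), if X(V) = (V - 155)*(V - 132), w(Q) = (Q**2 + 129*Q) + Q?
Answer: -213524316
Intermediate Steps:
w(Q) = Q**2 + 130*Q
X(V) = (-155 + V)*(-132 + V)
X(-79) + ((-4356 - 9373) - 4976)*(w(96) - 10278) = (20460 + (-79)**2 - 287*(-79)) + ((-4356 - 9373) - 4976)*(96*(130 + 96) - 10278) = (20460 + 6241 + 22673) + (-13729 - 4976)*(96*226 - 10278) = 49374 - 18705*(21696 - 10278) = 49374 - 18705*11418 = 49374 - 213573690 = -213524316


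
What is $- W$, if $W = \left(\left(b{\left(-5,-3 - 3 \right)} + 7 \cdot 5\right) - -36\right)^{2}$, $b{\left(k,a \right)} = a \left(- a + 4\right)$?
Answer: $-121$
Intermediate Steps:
$b{\left(k,a \right)} = a \left(4 - a\right)$
$W = 121$ ($W = \left(\left(\left(-3 - 3\right) \left(4 - \left(-3 - 3\right)\right) + 7 \cdot 5\right) - -36\right)^{2} = \left(\left(- 6 \left(4 - -6\right) + 35\right) + \left(-38 + 74\right)\right)^{2} = \left(\left(- 6 \left(4 + 6\right) + 35\right) + 36\right)^{2} = \left(\left(\left(-6\right) 10 + 35\right) + 36\right)^{2} = \left(\left(-60 + 35\right) + 36\right)^{2} = \left(-25 + 36\right)^{2} = 11^{2} = 121$)
$- W = \left(-1\right) 121 = -121$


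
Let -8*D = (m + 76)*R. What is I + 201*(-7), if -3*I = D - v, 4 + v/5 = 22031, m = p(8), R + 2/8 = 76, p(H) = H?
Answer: 853675/24 ≈ 35570.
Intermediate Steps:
R = 303/4 (R = -¼ + 76 = 303/4 ≈ 75.750)
m = 8
v = 110135 (v = -20 + 5*22031 = -20 + 110155 = 110135)
D = -6363/8 (D = -(8 + 76)*303/(8*4) = -21*303/(2*4) = -⅛*6363 = -6363/8 ≈ -795.38)
I = 887443/24 (I = -(-6363/8 - 1*110135)/3 = -(-6363/8 - 110135)/3 = -⅓*(-887443/8) = 887443/24 ≈ 36977.)
I + 201*(-7) = 887443/24 + 201*(-7) = 887443/24 - 1407 = 853675/24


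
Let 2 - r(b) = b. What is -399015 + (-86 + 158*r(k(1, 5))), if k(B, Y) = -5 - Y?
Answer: -397205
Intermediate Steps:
r(b) = 2 - b
-399015 + (-86 + 158*r(k(1, 5))) = -399015 + (-86 + 158*(2 - (-5 - 1*5))) = -399015 + (-86 + 158*(2 - (-5 - 5))) = -399015 + (-86 + 158*(2 - 1*(-10))) = -399015 + (-86 + 158*(2 + 10)) = -399015 + (-86 + 158*12) = -399015 + (-86 + 1896) = -399015 + 1810 = -397205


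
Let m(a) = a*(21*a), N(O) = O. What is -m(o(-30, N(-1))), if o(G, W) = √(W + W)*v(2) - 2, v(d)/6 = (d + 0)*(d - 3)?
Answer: 5964 - 1008*I*√2 ≈ 5964.0 - 1425.5*I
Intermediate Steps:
v(d) = 6*d*(-3 + d) (v(d) = 6*((d + 0)*(d - 3)) = 6*(d*(-3 + d)) = 6*d*(-3 + d))
o(G, W) = -2 - 12*√2*√W (o(G, W) = √(W + W)*(6*2*(-3 + 2)) - 2 = √(2*W)*(6*2*(-1)) - 2 = (√2*√W)*(-12) - 2 = -12*√2*√W - 2 = -2 - 12*√2*√W)
m(a) = 21*a²
-m(o(-30, N(-1))) = -21*(-2 - 12*√2*√(-1))² = -21*(-2 - 12*√2*I)² = -21*(-2 - 12*I*√2)²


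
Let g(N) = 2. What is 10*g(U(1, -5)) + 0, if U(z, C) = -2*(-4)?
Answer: 20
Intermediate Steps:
U(z, C) = 8
10*g(U(1, -5)) + 0 = 10*2 + 0 = 20 + 0 = 20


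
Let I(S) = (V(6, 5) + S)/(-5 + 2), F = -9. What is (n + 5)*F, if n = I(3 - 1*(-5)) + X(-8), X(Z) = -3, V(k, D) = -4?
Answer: -6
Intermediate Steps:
I(S) = 4/3 - S/3 (I(S) = (-4 + S)/(-5 + 2) = (-4 + S)/(-3) = (-4 + S)*(-1/3) = 4/3 - S/3)
n = -13/3 (n = (4/3 - (3 - 1*(-5))/3) - 3 = (4/3 - (3 + 5)/3) - 3 = (4/3 - 1/3*8) - 3 = (4/3 - 8/3) - 3 = -4/3 - 3 = -13/3 ≈ -4.3333)
(n + 5)*F = (-13/3 + 5)*(-9) = (2/3)*(-9) = -6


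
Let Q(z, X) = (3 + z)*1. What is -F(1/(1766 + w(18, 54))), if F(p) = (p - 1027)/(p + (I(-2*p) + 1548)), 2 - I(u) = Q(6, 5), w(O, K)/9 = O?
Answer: 1980055/2971049 ≈ 0.66645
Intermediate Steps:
w(O, K) = 9*O
Q(z, X) = 3 + z
I(u) = -7 (I(u) = 2 - (3 + 6) = 2 - 1*9 = 2 - 9 = -7)
F(p) = (-1027 + p)/(1541 + p) (F(p) = (p - 1027)/(p + (-7 + 1548)) = (-1027 + p)/(p + 1541) = (-1027 + p)/(1541 + p))
-F(1/(1766 + w(18, 54))) = -(-1027 + 1/(1766 + 9*18))/(1541 + 1/(1766 + 9*18)) = -(-1027 + 1/(1766 + 162))/(1541 + 1/(1766 + 162)) = -(-1027 + 1/1928)/(1541 + 1/1928) = -(-1980055)/(2971049/1928*1928) = -1928*(-1980055)/(2971049*1928) = -1*(-1980055/2971049) = 1980055/2971049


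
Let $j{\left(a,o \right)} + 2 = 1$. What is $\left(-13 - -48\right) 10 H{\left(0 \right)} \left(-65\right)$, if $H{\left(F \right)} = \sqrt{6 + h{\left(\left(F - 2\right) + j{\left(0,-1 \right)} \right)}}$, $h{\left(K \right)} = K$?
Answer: $- 22750 \sqrt{3} \approx -39404.0$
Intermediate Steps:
$j{\left(a,o \right)} = -1$ ($j{\left(a,o \right)} = -2 + 1 = -1$)
$H{\left(F \right)} = \sqrt{3 + F}$ ($H{\left(F \right)} = \sqrt{6 + \left(\left(F - 2\right) - 1\right)} = \sqrt{6 + \left(\left(-2 + F\right) - 1\right)} = \sqrt{6 + \left(-3 + F\right)} = \sqrt{3 + F}$)
$\left(-13 - -48\right) 10 H{\left(0 \right)} \left(-65\right) = \left(-13 - -48\right) 10 \sqrt{3 + 0} \left(-65\right) = \left(-13 + 48\right) 10 \sqrt{3} \left(-65\right) = 35 \cdot 10 \sqrt{3} \left(-65\right) = 350 \sqrt{3} \left(-65\right) = - 22750 \sqrt{3}$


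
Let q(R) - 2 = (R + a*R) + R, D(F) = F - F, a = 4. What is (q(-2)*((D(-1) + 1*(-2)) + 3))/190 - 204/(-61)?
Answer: 3815/1159 ≈ 3.2916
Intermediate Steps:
D(F) = 0
q(R) = 2 + 6*R (q(R) = 2 + ((R + 4*R) + R) = 2 + (5*R + R) = 2 + 6*R)
(q(-2)*((D(-1) + 1*(-2)) + 3))/190 - 204/(-61) = ((2 + 6*(-2))*((0 + 1*(-2)) + 3))/190 - 204/(-61) = ((2 - 12)*((0 - 2) + 3))*(1/190) - 204*(-1/61) = -10*(-2 + 3)*(1/190) + 204/61 = -10*1*(1/190) + 204/61 = -10*1/190 + 204/61 = -1/19 + 204/61 = 3815/1159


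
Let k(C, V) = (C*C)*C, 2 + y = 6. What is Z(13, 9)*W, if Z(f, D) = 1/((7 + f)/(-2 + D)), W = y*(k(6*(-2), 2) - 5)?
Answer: -12131/5 ≈ -2426.2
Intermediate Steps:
y = 4 (y = -2 + 6 = 4)
k(C, V) = C³ (k(C, V) = C²*C = C³)
W = -6932 (W = 4*((6*(-2))³ - 5) = 4*((-12)³ - 5) = 4*(-1728 - 5) = 4*(-1733) = -6932)
Z(f, D) = (-2 + D)/(7 + f) (Z(f, D) = 1/((7 + f)/(-2 + D)) = (-2 + D)/(7 + f))
Z(13, 9)*W = ((-2 + 9)/(7 + 13))*(-6932) = (7/20)*(-6932) = -12131/5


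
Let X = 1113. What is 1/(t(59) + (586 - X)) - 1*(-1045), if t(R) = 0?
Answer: 550714/527 ≈ 1045.0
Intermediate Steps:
1/(t(59) + (586 - X)) - 1*(-1045) = 1/(0 + (586 - 1*1113)) - 1*(-1045) = 1/(0 + (586 - 1113)) + 1045 = 1/(0 - 527) + 1045 = 1/(-527) + 1045 = -1/527 + 1045 = 550714/527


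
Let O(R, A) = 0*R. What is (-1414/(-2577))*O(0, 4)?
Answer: 0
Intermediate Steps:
O(R, A) = 0
(-1414/(-2577))*O(0, 4) = -1414/(-2577)*0 = -1414*(-1/2577)*0 = (1414/2577)*0 = 0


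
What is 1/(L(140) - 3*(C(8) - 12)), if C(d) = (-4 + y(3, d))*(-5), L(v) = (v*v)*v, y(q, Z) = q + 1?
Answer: 1/2744036 ≈ 3.6443e-7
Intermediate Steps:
y(q, Z) = 1 + q
L(v) = v³ (L(v) = v²*v = v³)
C(d) = 0 (C(d) = (-4 + (1 + 3))*(-5) = (-4 + 4)*(-5) = 0*(-5) = 0)
1/(L(140) - 3*(C(8) - 12)) = 1/(140³ - 3*(0 - 12)) = 1/(2744000 - 3*(-12)) = 1/(2744000 + 36) = 1/2744036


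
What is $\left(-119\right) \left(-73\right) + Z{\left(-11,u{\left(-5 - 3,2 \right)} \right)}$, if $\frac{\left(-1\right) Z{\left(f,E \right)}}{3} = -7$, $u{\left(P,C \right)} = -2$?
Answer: $8708$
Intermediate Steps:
$Z{\left(f,E \right)} = 21$ ($Z{\left(f,E \right)} = \left(-3\right) \left(-7\right) = 21$)
$\left(-119\right) \left(-73\right) + Z{\left(-11,u{\left(-5 - 3,2 \right)} \right)} = \left(-119\right) \left(-73\right) + 21 = 8687 + 21 = 8708$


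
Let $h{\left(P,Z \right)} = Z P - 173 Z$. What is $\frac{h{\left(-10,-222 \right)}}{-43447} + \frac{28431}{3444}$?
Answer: $\frac{365108571}{49877156} \approx 7.3202$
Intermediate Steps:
$h{\left(P,Z \right)} = - 173 Z + P Z$ ($h{\left(P,Z \right)} = P Z - 173 Z = - 173 Z + P Z$)
$\frac{h{\left(-10,-222 \right)}}{-43447} + \frac{28431}{3444} = \frac{\left(-222\right) \left(-173 - 10\right)}{-43447} + \frac{28431}{3444} = \left(-222\right) \left(-183\right) \left(- \frac{1}{43447}\right) + 28431 \cdot \frac{1}{3444} = 40626 \left(- \frac{1}{43447}\right) + \frac{9477}{1148} = - \frac{40626}{43447} + \frac{9477}{1148} = \frac{365108571}{49877156}$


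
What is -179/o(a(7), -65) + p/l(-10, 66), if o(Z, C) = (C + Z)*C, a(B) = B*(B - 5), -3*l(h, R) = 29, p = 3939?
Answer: -39178546/96135 ≈ -407.54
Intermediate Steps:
l(h, R) = -29/3 (l(h, R) = -1/3*29 = -29/3)
a(B) = B*(-5 + B)
o(Z, C) = C*(C + Z)
-179/o(a(7), -65) + p/l(-10, 66) = -179*(-1/(65*(-65 + 7*(-5 + 7)))) + 3939/(-29/3) = -179*(-1/(65*(-65 + 7*2))) + 3939*(-3/29) = -179*(-1/(65*(-65 + 14))) - 11817/29 = -179/((-65*(-51))) - 11817/29 = -179/3315 - 11817/29 = -39178546/96135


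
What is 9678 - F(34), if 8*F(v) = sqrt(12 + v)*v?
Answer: 9678 - 17*sqrt(46)/4 ≈ 9649.2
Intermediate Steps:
F(v) = v*sqrt(12 + v)/8 (F(v) = (sqrt(12 + v)*v)/8 = (v*sqrt(12 + v))/8 = v*sqrt(12 + v)/8)
9678 - F(34) = 9678 - 34*sqrt(12 + 34)/8 = 9678 - 34*sqrt(46)/8 = 9678 - 17*sqrt(46)/4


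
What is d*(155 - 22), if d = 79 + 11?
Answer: 11970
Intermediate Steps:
d = 90
d*(155 - 22) = 90*(155 - 22) = 90*133 = 11970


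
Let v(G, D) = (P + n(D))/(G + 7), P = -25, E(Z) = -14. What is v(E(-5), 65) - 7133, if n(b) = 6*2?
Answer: -49918/7 ≈ -7131.1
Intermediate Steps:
n(b) = 12
v(G, D) = -13/(7 + G) (v(G, D) = (-25 + 12)/(G + 7) = -13/(7 + G))
v(E(-5), 65) - 7133 = -13/(7 - 14) - 7133 = -13/(-7) - 7133 = -13*(-⅐) - 7133 = 13/7 - 7133 = -49918/7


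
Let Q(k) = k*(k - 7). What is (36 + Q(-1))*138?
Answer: 6072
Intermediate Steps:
Q(k) = k*(-7 + k)
(36 + Q(-1))*138 = (36 - (-7 - 1))*138 = (36 - 1*(-8))*138 = (36 + 8)*138 = 44*138 = 6072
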